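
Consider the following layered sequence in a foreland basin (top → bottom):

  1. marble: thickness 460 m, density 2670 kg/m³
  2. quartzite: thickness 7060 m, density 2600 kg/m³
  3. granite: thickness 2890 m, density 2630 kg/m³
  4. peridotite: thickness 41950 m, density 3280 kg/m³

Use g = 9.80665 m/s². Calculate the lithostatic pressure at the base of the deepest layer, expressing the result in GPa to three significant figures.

marble: 2670 kg/m³ × 9.80665 m/s² × 460 m = 1.204×10^7 Pa = 0.01204 GPa
quartzite: 2600 kg/m³ × 9.80665 m/s² × 7060 m = 1.800×10^8 Pa = 0.1800 GPa
granite: 2630 kg/m³ × 9.80665 m/s² × 2890 m = 7.454×10^7 Pa = 0.07454 GPa
peridotite: 3280 kg/m³ × 9.80665 m/s² × 41950 m = 1.349×10^9 Pa = 1.349 GPa
Total = 0.01204 + 0.1800 + 0.07454 + 1.349 = 1.6159 GPa

1.62 GPa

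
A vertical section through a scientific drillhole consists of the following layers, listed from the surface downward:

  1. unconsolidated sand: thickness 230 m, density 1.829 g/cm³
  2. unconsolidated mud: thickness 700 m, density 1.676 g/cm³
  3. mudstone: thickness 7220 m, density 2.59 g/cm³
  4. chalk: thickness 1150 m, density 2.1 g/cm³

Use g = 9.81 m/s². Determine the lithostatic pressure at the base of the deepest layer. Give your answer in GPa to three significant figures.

unconsolidated sand: 1829 kg/m³ × 9.81 m/s² × 230 m = 4.127×10^6 Pa = 4.127×10^-3 GPa
unconsolidated mud: 1676 kg/m³ × 9.81 m/s² × 700 m = 1.151×10^7 Pa = 0.01151 GPa
mudstone: 2590 kg/m³ × 9.81 m/s² × 7220 m = 1.834×10^8 Pa = 0.1834 GPa
chalk: 2100 kg/m³ × 9.81 m/s² × 1150 m = 2.369×10^7 Pa = 0.02369 GPa
Total = 4.127×10^-3 + 0.01151 + 0.1834 + 0.02369 = 0.22277 GPa

0.223 GPa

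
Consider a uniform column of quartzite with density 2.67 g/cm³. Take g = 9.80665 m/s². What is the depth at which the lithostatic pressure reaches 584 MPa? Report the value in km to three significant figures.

22.3 km

h = P/(ρg) = 584 MPa / (2670 kg/m³ × 9.80665 m/s²) = 5.840×10^8 Pa / 26184 Pa/m = 22304 m
= 22.304 km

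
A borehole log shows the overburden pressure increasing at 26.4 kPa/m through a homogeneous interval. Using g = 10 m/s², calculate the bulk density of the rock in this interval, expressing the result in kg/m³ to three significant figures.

ρ = (dP/dz)/g = 26.4 kPa/m / 10 m/s² = 26400 Pa/m / 10 m/s² = 2640.0 kg/m³

2640 kg/m³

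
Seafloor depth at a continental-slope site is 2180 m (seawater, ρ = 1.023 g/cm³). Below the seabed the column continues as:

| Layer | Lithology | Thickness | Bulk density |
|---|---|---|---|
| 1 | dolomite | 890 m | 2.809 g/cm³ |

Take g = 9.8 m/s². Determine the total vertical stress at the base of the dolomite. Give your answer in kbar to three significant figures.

seawater: 1023 kg/m³ × 9.8 m/s² × 2180 m = 2.186×10^7 Pa = 0.2186 kbar
dolomite: 2809 kg/m³ × 9.8 m/s² × 890 m = 2.450×10^7 Pa = 0.2450 kbar
Total = 0.2186 + 0.2450 = 0.46355 kbar

0.464 kbar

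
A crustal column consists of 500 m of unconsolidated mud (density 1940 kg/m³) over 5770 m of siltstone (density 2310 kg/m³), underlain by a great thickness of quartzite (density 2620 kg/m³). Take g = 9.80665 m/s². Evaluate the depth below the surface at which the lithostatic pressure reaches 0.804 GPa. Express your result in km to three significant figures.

Pressure at base of upper layers: 1940×9.80665×500 + 2310×9.80665×5770 = 1.402×10^8 Pa = 0.1402 GPa
Remaining pressure to be supplied by quartzite: 8.040×10^8 − 1.402×10^8 = 6.638×10^8 Pa
Additional depth in quartzite = 6.638×10^8 Pa / (2620 kg/m³ × 9.80665 m/s²) = 25835 m
Total depth = 6270 m + 25835 m = 32105 m
= 32.105 km

32.1 km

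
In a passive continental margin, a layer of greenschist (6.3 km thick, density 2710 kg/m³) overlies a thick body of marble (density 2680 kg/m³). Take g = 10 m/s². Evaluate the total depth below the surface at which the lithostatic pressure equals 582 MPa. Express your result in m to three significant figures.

21600 m

Pressure at base of upper layers: 2710×10×6300 = 1.707×10^8 Pa = 170.7 MPa
Remaining pressure to be supplied by marble: 5.820×10^8 − 1.707×10^8 = 4.113×10^8 Pa
Additional depth in marble = 4.113×10^8 Pa / (2680 kg/m³ × 10 m/s²) = 15346 m
Total depth = 6300 m + 15346 m = 21646 m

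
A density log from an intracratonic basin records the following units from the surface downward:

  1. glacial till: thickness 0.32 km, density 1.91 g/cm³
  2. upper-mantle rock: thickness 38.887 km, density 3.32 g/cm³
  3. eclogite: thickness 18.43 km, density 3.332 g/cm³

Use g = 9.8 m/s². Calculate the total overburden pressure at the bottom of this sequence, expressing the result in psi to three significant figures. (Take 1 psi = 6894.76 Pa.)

272000 psi

glacial till: 1910 kg/m³ × 9.8 m/s² × 320 m = 5.990×10^6 Pa = 868.7 psi
upper-mantle rock: 3320 kg/m³ × 9.8 m/s² × 38887 m = 1.265×10^9 Pa = 1.835×10^5 psi
eclogite: 3332 kg/m³ × 9.8 m/s² × 18430 m = 6.018×10^8 Pa = 87285 psi
Total = 868.7 + 1.835×10^5 + 87285 = 2.7166×10^5 psi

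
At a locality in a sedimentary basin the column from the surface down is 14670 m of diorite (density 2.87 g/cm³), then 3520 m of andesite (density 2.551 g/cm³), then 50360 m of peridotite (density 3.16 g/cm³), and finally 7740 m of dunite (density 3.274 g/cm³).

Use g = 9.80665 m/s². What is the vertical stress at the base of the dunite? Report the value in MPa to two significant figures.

2300 MPa

diorite: 2870 kg/m³ × 9.80665 m/s² × 14670 m = 4.129×10^8 Pa = 412.9 MPa
andesite: 2551 kg/m³ × 9.80665 m/s² × 3520 m = 8.806×10^7 Pa = 88.06 MPa
peridotite: 3160 kg/m³ × 9.80665 m/s² × 50360 m = 1.561×10^9 Pa = 1561 MPa
dunite: 3274 kg/m³ × 9.80665 m/s² × 7740 m = 2.485×10^8 Pa = 248.5 MPa
Total = 412.9 + 88.06 + 1561 + 248.5 = 2310.1 MPa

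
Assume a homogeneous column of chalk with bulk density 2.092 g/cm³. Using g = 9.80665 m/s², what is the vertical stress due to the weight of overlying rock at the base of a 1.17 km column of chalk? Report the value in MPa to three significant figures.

24.0 MPa

chalk: 2092 kg/m³ × 9.80665 m/s² × 1170 m = 2.400×10^7 Pa = 24.00 MPa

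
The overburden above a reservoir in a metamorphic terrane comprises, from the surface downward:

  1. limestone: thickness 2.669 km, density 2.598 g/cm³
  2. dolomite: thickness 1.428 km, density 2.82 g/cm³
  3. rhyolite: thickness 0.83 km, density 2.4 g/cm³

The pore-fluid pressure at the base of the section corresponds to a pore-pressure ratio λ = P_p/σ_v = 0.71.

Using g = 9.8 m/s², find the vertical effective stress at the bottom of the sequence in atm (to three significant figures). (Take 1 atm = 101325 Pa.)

363 atm

Overburden (lithostatic) stress σ_v:
limestone: 2598 kg/m³ × 9.8 m/s² × 2669 m = 6.795×10^7 Pa = 67.95 MPa
dolomite: 2820 kg/m³ × 9.8 m/s² × 1428 m = 3.946×10^7 Pa = 39.46 MPa
rhyolite: 2400 kg/m³ × 9.8 m/s² × 830 m = 1.952×10^7 Pa = 19.52 MPa
Total = 67.95 + 39.46 + 19.52 = 126.94 MPa
Pore pressure P_p = λ·σ_v = 0.71 × 126.9 MPa = 90.13 MPa
Effective stress σ' = σ_v − P_p = 126.9 − 90.13 = 36.812 MPa = 363.31 atm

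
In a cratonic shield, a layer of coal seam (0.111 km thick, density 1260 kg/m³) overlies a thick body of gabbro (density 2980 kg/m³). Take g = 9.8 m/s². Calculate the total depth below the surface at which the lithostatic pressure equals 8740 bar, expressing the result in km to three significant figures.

30.0 km

Pressure at base of upper layers: 1260×9.8×111 = 1.371×10^6 Pa = 13.71 bar
Remaining pressure to be supplied by gabbro: 8.740×10^8 − 1.371×10^6 = 8.726×10^8 Pa
Additional depth in gabbro = 8.726×10^8 Pa / (2980 kg/m³ × 9.8 m/s²) = 29880 m
Total depth = 111 m + 29880 m = 29991 m
= 29.991 km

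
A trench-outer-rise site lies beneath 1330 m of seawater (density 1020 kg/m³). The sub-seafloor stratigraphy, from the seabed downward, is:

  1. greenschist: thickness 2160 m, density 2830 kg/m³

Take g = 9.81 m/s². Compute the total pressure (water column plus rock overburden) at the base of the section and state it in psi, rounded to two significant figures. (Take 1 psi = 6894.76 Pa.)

11000 psi

seawater: 1020 kg/m³ × 9.81 m/s² × 1330 m = 1.331×10^7 Pa = 1930 psi
greenschist: 2830 kg/m³ × 9.81 m/s² × 2160 m = 5.997×10^7 Pa = 8697 psi
Total = 1930 + 8697 = 10628 psi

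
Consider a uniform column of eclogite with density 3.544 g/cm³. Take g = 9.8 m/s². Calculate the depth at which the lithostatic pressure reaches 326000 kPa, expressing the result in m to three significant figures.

9390 m

h = P/(ρg) = 326000 kPa / (3544 kg/m³ × 9.8 m/s²) = 3.260×10^8 Pa / 34731 Pa/m = 9386.4 m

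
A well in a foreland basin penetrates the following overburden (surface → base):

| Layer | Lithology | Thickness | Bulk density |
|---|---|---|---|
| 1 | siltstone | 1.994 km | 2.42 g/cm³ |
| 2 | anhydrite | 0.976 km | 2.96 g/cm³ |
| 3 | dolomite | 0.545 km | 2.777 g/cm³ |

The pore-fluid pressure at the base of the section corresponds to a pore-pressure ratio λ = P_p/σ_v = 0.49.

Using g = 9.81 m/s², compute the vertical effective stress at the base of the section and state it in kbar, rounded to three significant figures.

0.462 kbar

Overburden (lithostatic) stress σ_v:
siltstone: 2420 kg/m³ × 9.81 m/s² × 1994 m = 4.734×10^7 Pa = 47.34 MPa
anhydrite: 2960 kg/m³ × 9.81 m/s² × 976 m = 2.834×10^7 Pa = 28.34 MPa
dolomite: 2777 kg/m³ × 9.81 m/s² × 545 m = 1.485×10^7 Pa = 14.85 MPa
Total = 47.34 + 28.34 + 14.85 = 90.526 MPa
Pore pressure P_p = λ·σ_v = 0.49 × 90.53 MPa = 44.36 MPa
Effective stress σ' = σ_v − P_p = 90.53 − 44.36 = 46.168 MPa = 0.46168 kbar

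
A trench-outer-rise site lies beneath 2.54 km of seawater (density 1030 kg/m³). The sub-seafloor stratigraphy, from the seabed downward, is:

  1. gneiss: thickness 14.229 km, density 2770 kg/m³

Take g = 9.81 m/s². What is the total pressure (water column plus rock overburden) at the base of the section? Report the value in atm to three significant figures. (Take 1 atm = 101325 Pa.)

seawater: 1030 kg/m³ × 9.81 m/s² × 2540 m = 2.566×10^7 Pa = 253.3 atm
gneiss: 2770 kg/m³ × 9.81 m/s² × 14229 m = 3.867×10^8 Pa = 3816 atm
Total = 253.3 + 3816 = 4069.3 atm

4070 atm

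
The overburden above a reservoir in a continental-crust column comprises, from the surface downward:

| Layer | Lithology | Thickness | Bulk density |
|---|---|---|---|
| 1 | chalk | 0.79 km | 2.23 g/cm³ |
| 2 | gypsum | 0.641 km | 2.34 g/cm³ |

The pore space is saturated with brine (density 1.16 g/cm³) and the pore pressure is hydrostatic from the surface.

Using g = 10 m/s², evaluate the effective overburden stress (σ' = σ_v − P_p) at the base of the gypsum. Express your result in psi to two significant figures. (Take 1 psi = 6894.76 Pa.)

Overburden (lithostatic) stress σ_v:
chalk: 2230 kg/m³ × 10 m/s² × 790 m = 1.762×10^7 Pa = 17.62 MPa
gypsum: 2340 kg/m³ × 10 m/s² × 641 m = 1.500×10^7 Pa = 15.00 MPa
Total = 17.62 + 15.00 = 32.616 MPa
Pore pressure P_p = 1160 kg/m³ × 10 m/s² × 1431 m = 1.660×10^7 Pa = 16.60 MPa
Effective stress σ' = σ_v − P_p = 32.62 − 16.60 = 16.017 MPa = 2323.0 psi

2300 psi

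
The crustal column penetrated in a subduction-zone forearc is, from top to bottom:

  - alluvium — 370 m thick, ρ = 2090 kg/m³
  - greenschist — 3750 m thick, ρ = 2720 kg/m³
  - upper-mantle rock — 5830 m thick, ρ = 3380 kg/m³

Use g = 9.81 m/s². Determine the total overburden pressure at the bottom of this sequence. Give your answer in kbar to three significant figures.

3.01 kbar

alluvium: 2090 kg/m³ × 9.81 m/s² × 370 m = 7.586×10^6 Pa = 0.07586 kbar
greenschist: 2720 kg/m³ × 9.81 m/s² × 3750 m = 1.001×10^8 Pa = 1.001 kbar
upper-mantle rock: 3380 kg/m³ × 9.81 m/s² × 5830 m = 1.933×10^8 Pa = 1.933 kbar
Total = 0.07586 + 1.001 + 1.933 = 3.0096 kbar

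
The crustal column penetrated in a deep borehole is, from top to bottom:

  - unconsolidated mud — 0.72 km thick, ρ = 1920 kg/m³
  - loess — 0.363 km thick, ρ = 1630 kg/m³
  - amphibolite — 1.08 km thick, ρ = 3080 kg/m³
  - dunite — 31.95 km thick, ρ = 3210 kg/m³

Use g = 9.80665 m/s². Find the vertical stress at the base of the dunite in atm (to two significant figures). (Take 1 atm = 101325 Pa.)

unconsolidated mud: 1920 kg/m³ × 9.80665 m/s² × 720 m = 1.356×10^7 Pa = 133.8 atm
loess: 1630 kg/m³ × 9.80665 m/s² × 363 m = 5.802×10^6 Pa = 57.27 atm
amphibolite: 3080 kg/m³ × 9.80665 m/s² × 1080 m = 3.262×10^7 Pa = 321.9 atm
dunite: 3210 kg/m³ × 9.80665 m/s² × 31950 m = 1.006×10^9 Pa = 9926 atm
Total = 133.8 + 57.27 + 321.9 + 9926 = 10439 atm

10000 atm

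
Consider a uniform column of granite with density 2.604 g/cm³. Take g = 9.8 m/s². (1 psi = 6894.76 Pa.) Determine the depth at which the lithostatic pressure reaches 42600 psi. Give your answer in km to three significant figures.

h = P/(ρg) = 42600 psi / (2604 kg/m³ × 9.8 m/s²) = 2.937×10^8 Pa / 25519 Pa/m = 11510 m
= 11.510 km

11.5 km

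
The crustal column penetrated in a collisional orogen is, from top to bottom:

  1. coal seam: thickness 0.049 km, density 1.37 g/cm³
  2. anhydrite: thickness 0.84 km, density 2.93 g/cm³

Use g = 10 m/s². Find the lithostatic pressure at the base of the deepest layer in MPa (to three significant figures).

25.3 MPa

coal seam: 1370 kg/m³ × 10 m/s² × 49 m = 6.713×10^5 Pa = 0.6713 MPa
anhydrite: 2930 kg/m³ × 10 m/s² × 840 m = 2.461×10^7 Pa = 24.61 MPa
Total = 0.6713 + 24.61 = 25.283 MPa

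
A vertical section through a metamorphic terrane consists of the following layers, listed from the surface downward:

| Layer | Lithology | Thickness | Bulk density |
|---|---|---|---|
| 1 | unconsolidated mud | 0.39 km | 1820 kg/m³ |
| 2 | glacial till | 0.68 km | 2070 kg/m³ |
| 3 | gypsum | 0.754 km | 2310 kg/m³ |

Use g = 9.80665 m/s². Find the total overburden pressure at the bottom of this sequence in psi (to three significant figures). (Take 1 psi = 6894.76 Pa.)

5490 psi

unconsolidated mud: 1820 kg/m³ × 9.80665 m/s² × 390 m = 6.961×10^6 Pa = 1010 psi
glacial till: 2070 kg/m³ × 9.80665 m/s² × 680 m = 1.380×10^7 Pa = 2002 psi
gypsum: 2310 kg/m³ × 9.80665 m/s² × 754 m = 1.708×10^7 Pa = 2477 psi
Total = 1010 + 2002 + 2477 = 5489.0 psi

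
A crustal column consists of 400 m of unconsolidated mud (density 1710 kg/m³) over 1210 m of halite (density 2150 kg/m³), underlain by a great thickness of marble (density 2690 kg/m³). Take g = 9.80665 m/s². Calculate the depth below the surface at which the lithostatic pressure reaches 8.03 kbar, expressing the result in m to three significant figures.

Pressure at base of upper layers: 1710×9.80665×400 + 2150×9.80665×1210 = 3.222×10^7 Pa = 0.3222 kbar
Remaining pressure to be supplied by marble: 8.030×10^8 − 3.222×10^7 = 7.708×10^8 Pa
Additional depth in marble = 7.708×10^8 Pa / (2690 kg/m³ × 9.80665 m/s²) = 29218 m
Total depth = 1610 m + 29218 m = 30828 m

30800 m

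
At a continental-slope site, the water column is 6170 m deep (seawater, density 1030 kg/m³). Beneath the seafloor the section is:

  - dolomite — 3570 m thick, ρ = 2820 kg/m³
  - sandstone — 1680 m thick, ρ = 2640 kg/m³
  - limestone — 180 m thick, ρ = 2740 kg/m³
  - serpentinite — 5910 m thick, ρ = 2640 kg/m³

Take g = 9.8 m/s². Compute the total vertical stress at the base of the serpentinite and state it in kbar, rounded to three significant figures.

3.62 kbar

seawater: 1030 kg/m³ × 9.8 m/s² × 6170 m = 6.228×10^7 Pa = 0.6228 kbar
dolomite: 2820 kg/m³ × 9.8 m/s² × 3570 m = 9.866×10^7 Pa = 0.9866 kbar
sandstone: 2640 kg/m³ × 9.8 m/s² × 1680 m = 4.346×10^7 Pa = 0.4346 kbar
limestone: 2740 kg/m³ × 9.8 m/s² × 180 m = 4.833×10^6 Pa = 0.04833 kbar
serpentinite: 2640 kg/m³ × 9.8 m/s² × 5910 m = 1.529×10^8 Pa = 1.529 kbar
Total = 0.6228 + 0.9866 + 0.4346 + 0.04833 + 1.529 = 3.6214 kbar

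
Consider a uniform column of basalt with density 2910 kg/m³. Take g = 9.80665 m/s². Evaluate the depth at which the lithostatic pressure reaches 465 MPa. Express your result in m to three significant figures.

16300 m

h = P/(ρg) = 465 MPa / (2910 kg/m³ × 9.80665 m/s²) = 4.650×10^8 Pa / 28537 Pa/m = 16294 m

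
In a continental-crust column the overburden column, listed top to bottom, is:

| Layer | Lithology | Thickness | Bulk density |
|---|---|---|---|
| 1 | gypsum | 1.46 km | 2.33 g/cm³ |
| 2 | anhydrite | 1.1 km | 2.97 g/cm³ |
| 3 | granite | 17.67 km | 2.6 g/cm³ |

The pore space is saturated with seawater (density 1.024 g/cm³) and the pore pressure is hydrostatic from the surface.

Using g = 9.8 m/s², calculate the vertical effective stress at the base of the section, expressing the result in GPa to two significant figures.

0.31 GPa

Overburden (lithostatic) stress σ_v:
gypsum: 2330 kg/m³ × 9.8 m/s² × 1460 m = 3.334×10^7 Pa = 33.34 MPa
anhydrite: 2970 kg/m³ × 9.8 m/s² × 1100 m = 3.202×10^7 Pa = 32.02 MPa
granite: 2600 kg/m³ × 9.8 m/s² × 17670 m = 4.502×10^8 Pa = 450.2 MPa
Total = 33.34 + 32.02 + 450.2 = 515.59 MPa
Pore pressure P_p = 1024 kg/m³ × 9.8 m/s² × 20230 m = 2.030×10^8 Pa = 203.0 MPa
Effective stress σ' = σ_v − P_p = 515.6 − 203.0 = 312.57 MPa = 0.31257 GPa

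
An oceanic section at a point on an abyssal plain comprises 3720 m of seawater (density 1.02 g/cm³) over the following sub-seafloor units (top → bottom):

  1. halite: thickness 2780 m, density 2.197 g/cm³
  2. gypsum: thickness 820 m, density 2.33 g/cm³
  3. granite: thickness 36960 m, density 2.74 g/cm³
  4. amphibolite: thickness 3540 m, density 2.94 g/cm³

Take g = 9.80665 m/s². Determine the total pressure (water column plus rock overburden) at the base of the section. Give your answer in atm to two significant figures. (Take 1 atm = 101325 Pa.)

12000 atm

seawater: 1020 kg/m³ × 9.80665 m/s² × 3720 m = 3.721×10^7 Pa = 367.2 atm
halite: 2197 kg/m³ × 9.80665 m/s² × 2780 m = 5.990×10^7 Pa = 591.1 atm
gypsum: 2330 kg/m³ × 9.80665 m/s² × 820 m = 1.874×10^7 Pa = 184.9 atm
granite: 2740 kg/m³ × 9.80665 m/s² × 36960 m = 9.931×10^8 Pa = 9801 atm
amphibolite: 2940 kg/m³ × 9.80665 m/s² × 3540 m = 1.021×10^8 Pa = 1007 atm
Total = 367.2 + 591.1 + 184.9 + 9801 + 1007 = 11952 atm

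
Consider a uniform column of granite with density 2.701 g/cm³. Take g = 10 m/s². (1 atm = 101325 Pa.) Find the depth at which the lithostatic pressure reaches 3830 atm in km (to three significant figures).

14.4 km

h = P/(ρg) = 3830 atm / (2701 kg/m³ × 10 m/s²) = 3.881×10^8 Pa / 27010 Pa/m = 14368 m
= 14.368 km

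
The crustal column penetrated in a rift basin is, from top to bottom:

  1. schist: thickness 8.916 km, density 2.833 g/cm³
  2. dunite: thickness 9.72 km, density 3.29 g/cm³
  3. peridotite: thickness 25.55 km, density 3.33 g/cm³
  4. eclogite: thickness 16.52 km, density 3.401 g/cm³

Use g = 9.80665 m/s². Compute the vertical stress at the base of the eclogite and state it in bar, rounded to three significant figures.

19500 bar

schist: 2833 kg/m³ × 9.80665 m/s² × 8916 m = 2.477×10^8 Pa = 2477 bar
dunite: 3290 kg/m³ × 9.80665 m/s² × 9720 m = 3.136×10^8 Pa = 3136 bar
peridotite: 3330 kg/m³ × 9.80665 m/s² × 25550 m = 8.344×10^8 Pa = 8344 bar
eclogite: 3401 kg/m³ × 9.80665 m/s² × 16520 m = 5.510×10^8 Pa = 5510 bar
Total = 2477 + 3136 + 8344 + 5510 = 19467 bar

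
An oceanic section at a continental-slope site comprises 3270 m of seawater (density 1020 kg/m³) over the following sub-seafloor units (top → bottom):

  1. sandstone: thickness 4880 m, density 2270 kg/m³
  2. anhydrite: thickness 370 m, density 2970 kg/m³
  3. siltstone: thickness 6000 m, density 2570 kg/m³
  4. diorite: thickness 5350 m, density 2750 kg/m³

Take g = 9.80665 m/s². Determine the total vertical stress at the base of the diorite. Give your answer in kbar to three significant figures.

seawater: 1020 kg/m³ × 9.80665 m/s² × 3270 m = 3.271×10^7 Pa = 0.3271 kbar
sandstone: 2270 kg/m³ × 9.80665 m/s² × 4880 m = 1.086×10^8 Pa = 1.086 kbar
anhydrite: 2970 kg/m³ × 9.80665 m/s² × 370 m = 1.078×10^7 Pa = 0.1078 kbar
siltstone: 2570 kg/m³ × 9.80665 m/s² × 6000 m = 1.512×10^8 Pa = 1.512 kbar
diorite: 2750 kg/m³ × 9.80665 m/s² × 5350 m = 1.443×10^8 Pa = 1.443 kbar
Total = 0.3271 + 1.086 + 0.1078 + 1.512 + 1.443 = 4.4762 kbar

4.48 kbar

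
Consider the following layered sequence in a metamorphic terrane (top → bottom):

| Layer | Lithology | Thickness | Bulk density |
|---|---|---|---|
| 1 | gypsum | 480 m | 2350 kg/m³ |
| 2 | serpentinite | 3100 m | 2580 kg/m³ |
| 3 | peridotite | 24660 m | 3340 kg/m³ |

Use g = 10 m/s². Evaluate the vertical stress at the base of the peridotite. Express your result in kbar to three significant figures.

gypsum: 2350 kg/m³ × 10 m/s² × 480 m = 1.128×10^7 Pa = 0.1128 kbar
serpentinite: 2580 kg/m³ × 10 m/s² × 3100 m = 7.998×10^7 Pa = 0.7998 kbar
peridotite: 3340 kg/m³ × 10 m/s² × 24660 m = 8.236×10^8 Pa = 8.236 kbar
Total = 0.1128 + 0.7998 + 8.236 = 9.1490 kbar

9.15 kbar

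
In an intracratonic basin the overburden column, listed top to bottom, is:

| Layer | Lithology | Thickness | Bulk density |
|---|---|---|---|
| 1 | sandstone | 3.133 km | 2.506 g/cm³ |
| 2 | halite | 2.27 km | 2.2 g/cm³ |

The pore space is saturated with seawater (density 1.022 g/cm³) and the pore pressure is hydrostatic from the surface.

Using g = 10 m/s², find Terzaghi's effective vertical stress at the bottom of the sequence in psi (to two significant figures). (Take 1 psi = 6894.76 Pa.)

11000 psi

Overburden (lithostatic) stress σ_v:
sandstone: 2506 kg/m³ × 10 m/s² × 3133 m = 7.851×10^7 Pa = 78.51 MPa
halite: 2200 kg/m³ × 10 m/s² × 2270 m = 4.994×10^7 Pa = 49.94 MPa
Total = 78.51 + 49.94 = 128.45 MPa
Pore pressure P_p = 1022 kg/m³ × 10 m/s² × 5403 m = 5.522×10^7 Pa = 55.22 MPa
Effective stress σ' = σ_v − P_p = 128.5 − 55.22 = 73.234 MPa = 10622 psi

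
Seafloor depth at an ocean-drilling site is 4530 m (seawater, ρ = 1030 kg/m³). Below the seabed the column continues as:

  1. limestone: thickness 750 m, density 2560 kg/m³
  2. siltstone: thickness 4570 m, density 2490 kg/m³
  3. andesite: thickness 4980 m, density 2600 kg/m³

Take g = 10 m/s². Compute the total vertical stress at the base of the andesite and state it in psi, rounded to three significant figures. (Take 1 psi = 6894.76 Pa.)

seawater: 1030 kg/m³ × 10 m/s² × 4530 m = 4.666×10^7 Pa = 6767 psi
limestone: 2560 kg/m³ × 10 m/s² × 750 m = 1.920×10^7 Pa = 2785 psi
siltstone: 2490 kg/m³ × 10 m/s² × 4570 m = 1.138×10^8 Pa = 16504 psi
andesite: 2600 kg/m³ × 10 m/s² × 4980 m = 1.295×10^8 Pa = 18779 psi
Total = 6767 + 2785 + 16504 + 18779 = 44836 psi

44800 psi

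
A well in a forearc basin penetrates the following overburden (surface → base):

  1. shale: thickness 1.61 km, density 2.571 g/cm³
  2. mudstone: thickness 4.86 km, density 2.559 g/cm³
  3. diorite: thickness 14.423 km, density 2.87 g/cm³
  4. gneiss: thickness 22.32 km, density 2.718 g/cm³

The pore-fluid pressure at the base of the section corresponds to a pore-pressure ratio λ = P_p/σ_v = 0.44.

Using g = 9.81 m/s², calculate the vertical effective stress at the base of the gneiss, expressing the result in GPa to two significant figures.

Overburden (lithostatic) stress σ_v:
shale: 2571 kg/m³ × 9.81 m/s² × 1610 m = 4.061×10^7 Pa = 40.61 MPa
mudstone: 2559 kg/m³ × 9.81 m/s² × 4860 m = 1.220×10^8 Pa = 122.0 MPa
diorite: 2870 kg/m³ × 9.81 m/s² × 14423 m = 4.061×10^8 Pa = 406.1 MPa
gneiss: 2718 kg/m³ × 9.81 m/s² × 22320 m = 5.951×10^8 Pa = 595.1 MPa
Total = 40.61 + 122.0 + 406.1 + 595.1 = 1163.8 MPa
Pore pressure P_p = λ·σ_v = 0.44 × 1164 MPa = 512.1 MPa
Effective stress σ' = σ_v − P_p = 1164 − 512.1 = 651.74 MPa = 0.65174 GPa

0.65 GPa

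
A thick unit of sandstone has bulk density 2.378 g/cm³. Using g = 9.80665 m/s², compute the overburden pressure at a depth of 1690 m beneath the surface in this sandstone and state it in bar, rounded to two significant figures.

390 bar

sandstone: 2378 kg/m³ × 9.80665 m/s² × 1690 m = 3.941×10^7 Pa = 394.1 bar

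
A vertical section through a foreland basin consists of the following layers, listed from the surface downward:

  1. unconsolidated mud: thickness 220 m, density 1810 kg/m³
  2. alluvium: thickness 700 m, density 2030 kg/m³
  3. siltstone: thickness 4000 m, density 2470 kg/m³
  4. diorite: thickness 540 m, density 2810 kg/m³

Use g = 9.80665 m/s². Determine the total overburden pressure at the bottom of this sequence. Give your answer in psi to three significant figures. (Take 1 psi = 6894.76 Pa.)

18800 psi

unconsolidated mud: 1810 kg/m³ × 9.80665 m/s² × 220 m = 3.905×10^6 Pa = 566.4 psi
alluvium: 2030 kg/m³ × 9.80665 m/s² × 700 m = 1.394×10^7 Pa = 2021 psi
siltstone: 2470 kg/m³ × 9.80665 m/s² × 4000 m = 9.689×10^7 Pa = 14053 psi
diorite: 2810 kg/m³ × 9.80665 m/s² × 540 m = 1.488×10^7 Pa = 2158 psi
Total = 566.4 + 2021 + 14053 + 2158 = 18798 psi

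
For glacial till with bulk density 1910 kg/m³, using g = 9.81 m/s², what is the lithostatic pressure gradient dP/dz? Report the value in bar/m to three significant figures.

dP/dz = ρg = 1910 kg/m³ × 9.81 m/s² = 18737 Pa/m
= 18737 Pa/m × (1 bar/m / 1.0000×10^5 Pa/m) = 0.18737 bar/m

0.187 bar/m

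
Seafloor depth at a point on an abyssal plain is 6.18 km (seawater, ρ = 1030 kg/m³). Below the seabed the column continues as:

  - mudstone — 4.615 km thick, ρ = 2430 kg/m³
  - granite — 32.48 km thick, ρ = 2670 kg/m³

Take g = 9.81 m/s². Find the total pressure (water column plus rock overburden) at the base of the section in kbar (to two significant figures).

seawater: 1030 kg/m³ × 9.81 m/s² × 6180 m = 6.244×10^7 Pa = 0.6244 kbar
mudstone: 2430 kg/m³ × 9.81 m/s² × 4615 m = 1.100×10^8 Pa = 1.100 kbar
granite: 2670 kg/m³ × 9.81 m/s² × 32480 m = 8.507×10^8 Pa = 8.507 kbar
Total = 0.6244 + 1.100 + 8.507 = 10.232 kbar

10 kbar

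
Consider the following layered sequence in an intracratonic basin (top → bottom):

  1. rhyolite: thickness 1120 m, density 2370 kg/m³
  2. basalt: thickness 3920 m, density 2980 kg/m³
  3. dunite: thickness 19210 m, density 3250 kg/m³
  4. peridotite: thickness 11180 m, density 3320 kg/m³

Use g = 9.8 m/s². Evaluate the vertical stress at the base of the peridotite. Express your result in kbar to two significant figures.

rhyolite: 2370 kg/m³ × 9.8 m/s² × 1120 m = 2.601×10^7 Pa = 0.2601 kbar
basalt: 2980 kg/m³ × 9.8 m/s² × 3920 m = 1.145×10^8 Pa = 1.145 kbar
dunite: 3250 kg/m³ × 9.8 m/s² × 19210 m = 6.118×10^8 Pa = 6.118 kbar
peridotite: 3320 kg/m³ × 9.8 m/s² × 11180 m = 3.638×10^8 Pa = 3.638 kbar
Total = 0.2601 + 1.145 + 6.118 + 3.638 = 11.161 kbar

11 kbar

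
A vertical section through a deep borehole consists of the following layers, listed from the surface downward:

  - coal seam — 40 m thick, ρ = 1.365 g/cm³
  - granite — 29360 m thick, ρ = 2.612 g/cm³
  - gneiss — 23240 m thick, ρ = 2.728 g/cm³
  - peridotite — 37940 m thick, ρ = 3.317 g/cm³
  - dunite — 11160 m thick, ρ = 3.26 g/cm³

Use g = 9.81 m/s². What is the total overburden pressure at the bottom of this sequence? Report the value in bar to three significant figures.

29700 bar

coal seam: 1365 kg/m³ × 9.81 m/s² × 40 m = 5.356×10^5 Pa = 5.356 bar
granite: 2612 kg/m³ × 9.81 m/s² × 29360 m = 7.523×10^8 Pa = 7523 bar
gneiss: 2728 kg/m³ × 9.81 m/s² × 23240 m = 6.219×10^8 Pa = 6219 bar
peridotite: 3317 kg/m³ × 9.81 m/s² × 37940 m = 1.235×10^9 Pa = 12346 bar
dunite: 3260 kg/m³ × 9.81 m/s² × 11160 m = 3.569×10^8 Pa = 3569 bar
Total = 5.356 + 7523 + 6219 + 12346 + 3569 = 29663 bar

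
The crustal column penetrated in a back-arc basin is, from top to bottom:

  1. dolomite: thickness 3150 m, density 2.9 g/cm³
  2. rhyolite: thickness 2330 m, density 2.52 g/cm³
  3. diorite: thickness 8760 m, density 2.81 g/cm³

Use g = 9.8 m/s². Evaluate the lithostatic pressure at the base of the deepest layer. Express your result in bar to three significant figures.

dolomite: 2900 kg/m³ × 9.8 m/s² × 3150 m = 8.952×10^7 Pa = 895.2 bar
rhyolite: 2520 kg/m³ × 9.8 m/s² × 2330 m = 5.754×10^7 Pa = 575.4 bar
diorite: 2810 kg/m³ × 9.8 m/s² × 8760 m = 2.412×10^8 Pa = 2412 bar
Total = 895.2 + 575.4 + 2412 = 3883.0 bar

3880 bar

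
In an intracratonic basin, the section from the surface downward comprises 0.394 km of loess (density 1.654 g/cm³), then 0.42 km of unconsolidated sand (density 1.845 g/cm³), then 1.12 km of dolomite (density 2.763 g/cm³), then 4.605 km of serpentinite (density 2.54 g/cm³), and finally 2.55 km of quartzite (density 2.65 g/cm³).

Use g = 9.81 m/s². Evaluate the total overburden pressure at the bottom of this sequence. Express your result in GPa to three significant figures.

0.225 GPa

loess: 1654 kg/m³ × 9.81 m/s² × 394 m = 6.393×10^6 Pa = 6.393×10^-3 GPa
unconsolidated sand: 1845 kg/m³ × 9.81 m/s² × 420 m = 7.602×10^6 Pa = 7.602×10^-3 GPa
dolomite: 2763 kg/m³ × 9.81 m/s² × 1120 m = 3.036×10^7 Pa = 0.03036 GPa
serpentinite: 2540 kg/m³ × 9.81 m/s² × 4605 m = 1.147×10^8 Pa = 0.1147 GPa
quartzite: 2650 kg/m³ × 9.81 m/s² × 2550 m = 6.629×10^7 Pa = 0.06629 GPa
Total = 6.393×10^-3 + 7.602×10^-3 + 0.03036 + 0.1147 + 0.06629 = 0.22539 GPa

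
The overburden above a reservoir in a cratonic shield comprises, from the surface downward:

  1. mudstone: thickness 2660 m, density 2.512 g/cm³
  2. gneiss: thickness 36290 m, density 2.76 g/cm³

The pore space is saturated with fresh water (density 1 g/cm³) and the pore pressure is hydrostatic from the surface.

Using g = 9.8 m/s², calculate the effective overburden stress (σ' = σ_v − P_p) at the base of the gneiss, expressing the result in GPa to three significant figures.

Overburden (lithostatic) stress σ_v:
mudstone: 2512 kg/m³ × 9.8 m/s² × 2660 m = 6.548×10^7 Pa = 65.48 MPa
gneiss: 2760 kg/m³ × 9.8 m/s² × 36290 m = 9.816×10^8 Pa = 981.6 MPa
Total = 65.48 + 981.6 = 1047.1 MPa
Pore pressure P_p = 1000 kg/m³ × 9.8 m/s² × 38950 m = 3.817×10^8 Pa = 381.7 MPa
Effective stress σ' = σ_v − P_p = 1047 − 381.7 = 665.34 MPa = 0.66534 GPa

0.665 GPa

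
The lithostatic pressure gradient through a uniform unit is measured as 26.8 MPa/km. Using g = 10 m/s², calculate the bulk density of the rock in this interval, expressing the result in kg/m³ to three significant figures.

ρ = (dP/dz)/g = 26.8 MPa/km / 10 m/s² = 26800 Pa/m / 10 m/s² = 2680.0 kg/m³

2680 kg/m³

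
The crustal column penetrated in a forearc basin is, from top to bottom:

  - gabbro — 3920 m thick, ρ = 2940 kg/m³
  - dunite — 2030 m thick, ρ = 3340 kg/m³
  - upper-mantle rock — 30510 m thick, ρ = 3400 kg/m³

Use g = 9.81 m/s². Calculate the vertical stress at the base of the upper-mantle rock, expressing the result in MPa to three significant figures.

gabbro: 2940 kg/m³ × 9.81 m/s² × 3920 m = 1.131×10^8 Pa = 113.1 MPa
dunite: 3340 kg/m³ × 9.81 m/s² × 2030 m = 6.651×10^7 Pa = 66.51 MPa
upper-mantle rock: 3400 kg/m³ × 9.81 m/s² × 30510 m = 1.018×10^9 Pa = 1018 MPa
Total = 113.1 + 66.51 + 1018 = 1197.2 MPa

1200 MPa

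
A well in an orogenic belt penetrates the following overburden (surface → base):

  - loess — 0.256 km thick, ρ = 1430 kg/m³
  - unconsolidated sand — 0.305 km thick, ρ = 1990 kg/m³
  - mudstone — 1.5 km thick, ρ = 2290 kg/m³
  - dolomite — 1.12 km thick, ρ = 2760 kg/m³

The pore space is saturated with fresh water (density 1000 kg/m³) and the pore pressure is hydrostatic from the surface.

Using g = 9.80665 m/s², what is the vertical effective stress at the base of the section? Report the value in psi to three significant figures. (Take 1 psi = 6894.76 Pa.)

6140 psi

Overburden (lithostatic) stress σ_v:
loess: 1430 kg/m³ × 9.80665 m/s² × 256 m = 3.590×10^6 Pa = 3.590 MPa
unconsolidated sand: 1990 kg/m³ × 9.80665 m/s² × 305 m = 5.952×10^6 Pa = 5.952 MPa
mudstone: 2290 kg/m³ × 9.80665 m/s² × 1500 m = 3.369×10^7 Pa = 33.69 MPa
dolomite: 2760 kg/m³ × 9.80665 m/s² × 1120 m = 3.031×10^7 Pa = 30.31 MPa
Total = 3.590 + 5.952 + 33.69 + 30.31 = 73.542 MPa
Pore pressure P_p = 1000 kg/m³ × 9.80665 m/s² × 3181 m = 3.119×10^7 Pa = 31.19 MPa
Effective stress σ' = σ_v − P_p = 73.54 − 31.19 = 42.347 MPa = 6142.0 psi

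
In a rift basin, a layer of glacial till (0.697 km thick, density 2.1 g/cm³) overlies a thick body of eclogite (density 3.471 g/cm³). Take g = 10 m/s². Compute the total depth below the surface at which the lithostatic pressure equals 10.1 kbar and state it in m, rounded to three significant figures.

29400 m

Pressure at base of upper layers: 2100×10×697 = 1.464×10^7 Pa = 0.1464 kbar
Remaining pressure to be supplied by eclogite: 1.010×10^9 − 1.464×10^7 = 9.954×10^8 Pa
Additional depth in eclogite = 9.954×10^8 Pa / (3471 kg/m³ × 10 m/s²) = 28677 m
Total depth = 697 m + 28677 m = 29374 m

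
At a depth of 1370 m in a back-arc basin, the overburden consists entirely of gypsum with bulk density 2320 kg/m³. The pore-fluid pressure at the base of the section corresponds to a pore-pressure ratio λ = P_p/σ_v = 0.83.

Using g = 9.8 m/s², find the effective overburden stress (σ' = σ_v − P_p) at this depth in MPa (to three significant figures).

5.30 MPa

Overburden (lithostatic) stress σ_v:
gypsum: 2320 kg/m³ × 9.8 m/s² × 1370 m = 3.115×10^7 Pa = 31.15 MPa
Pore pressure P_p = λ·σ_v = 0.83 × 31.15 MPa = 25.85 MPa
Effective stress σ' = σ_v − P_p = 31.15 − 25.85 = 5.2952 MPa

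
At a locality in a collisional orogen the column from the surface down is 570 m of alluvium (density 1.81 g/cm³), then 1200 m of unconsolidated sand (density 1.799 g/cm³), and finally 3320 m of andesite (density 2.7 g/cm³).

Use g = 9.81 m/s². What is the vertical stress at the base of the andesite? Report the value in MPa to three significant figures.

119 MPa

alluvium: 1810 kg/m³ × 9.81 m/s² × 570 m = 1.012×10^7 Pa = 10.12 MPa
unconsolidated sand: 1799 kg/m³ × 9.81 m/s² × 1200 m = 2.118×10^7 Pa = 21.18 MPa
andesite: 2700 kg/m³ × 9.81 m/s² × 3320 m = 8.794×10^7 Pa = 87.94 MPa
Total = 10.12 + 21.18 + 87.94 = 119.24 MPa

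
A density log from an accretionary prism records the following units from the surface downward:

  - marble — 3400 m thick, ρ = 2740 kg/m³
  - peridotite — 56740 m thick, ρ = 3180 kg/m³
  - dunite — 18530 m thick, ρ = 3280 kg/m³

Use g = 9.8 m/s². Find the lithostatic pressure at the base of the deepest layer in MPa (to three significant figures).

marble: 2740 kg/m³ × 9.8 m/s² × 3400 m = 9.130×10^7 Pa = 91.30 MPa
peridotite: 3180 kg/m³ × 9.8 m/s² × 56740 m = 1.768×10^9 Pa = 1768 MPa
dunite: 3280 kg/m³ × 9.8 m/s² × 18530 m = 5.956×10^8 Pa = 595.6 MPa
Total = 91.30 + 1768 + 595.6 = 2455.2 MPa

2460 MPa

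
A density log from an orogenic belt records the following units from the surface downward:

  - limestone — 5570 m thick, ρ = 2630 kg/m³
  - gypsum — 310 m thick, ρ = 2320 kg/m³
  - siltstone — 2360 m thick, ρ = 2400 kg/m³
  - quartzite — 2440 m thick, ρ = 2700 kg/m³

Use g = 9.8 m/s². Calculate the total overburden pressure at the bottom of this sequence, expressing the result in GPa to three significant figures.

limestone: 2630 kg/m³ × 9.8 m/s² × 5570 m = 1.436×10^8 Pa = 0.1436 GPa
gypsum: 2320 kg/m³ × 9.8 m/s² × 310 m = 7.048×10^6 Pa = 7.048×10^-3 GPa
siltstone: 2400 kg/m³ × 9.8 m/s² × 2360 m = 5.551×10^7 Pa = 0.05551 GPa
quartzite: 2700 kg/m³ × 9.8 m/s² × 2440 m = 6.456×10^7 Pa = 0.06456 GPa
Total = 0.1436 + 7.048×10^-3 + 0.05551 + 0.06456 = 0.27068 GPa

0.271 GPa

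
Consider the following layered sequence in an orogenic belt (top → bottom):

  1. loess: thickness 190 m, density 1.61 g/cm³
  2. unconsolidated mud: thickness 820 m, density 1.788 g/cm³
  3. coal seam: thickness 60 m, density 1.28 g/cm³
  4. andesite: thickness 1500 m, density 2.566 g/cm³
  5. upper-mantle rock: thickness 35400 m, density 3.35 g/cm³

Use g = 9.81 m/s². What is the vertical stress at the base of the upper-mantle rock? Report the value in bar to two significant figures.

12000 bar

loess: 1610 kg/m³ × 9.81 m/s² × 190 m = 3.001×10^6 Pa = 30.01 bar
unconsolidated mud: 1788 kg/m³ × 9.81 m/s² × 820 m = 1.438×10^7 Pa = 143.8 bar
coal seam: 1280 kg/m³ × 9.81 m/s² × 60 m = 7.534×10^5 Pa = 7.534 bar
andesite: 2566 kg/m³ × 9.81 m/s² × 1500 m = 3.776×10^7 Pa = 377.6 bar
upper-mantle rock: 3350 kg/m³ × 9.81 m/s² × 35400 m = 1.163×10^9 Pa = 11634 bar
Total = 30.01 + 143.8 + 7.534 + 377.6 + 11634 = 12193 bar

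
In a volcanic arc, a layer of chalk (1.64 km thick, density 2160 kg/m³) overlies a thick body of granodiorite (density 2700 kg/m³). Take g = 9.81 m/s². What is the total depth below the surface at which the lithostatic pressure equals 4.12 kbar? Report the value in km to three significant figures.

Pressure at base of upper layers: 2160×9.81×1640 = 3.475×10^7 Pa = 0.3475 kbar
Remaining pressure to be supplied by granodiorite: 4.120×10^8 − 3.475×10^7 = 3.772×10^8 Pa
Additional depth in granodiorite = 3.772×10^8 Pa / (2700 kg/m³ × 9.81 m/s²) = 14243 m
Total depth = 1640 m + 14243 m = 15883 m
= 15.883 km

15.9 km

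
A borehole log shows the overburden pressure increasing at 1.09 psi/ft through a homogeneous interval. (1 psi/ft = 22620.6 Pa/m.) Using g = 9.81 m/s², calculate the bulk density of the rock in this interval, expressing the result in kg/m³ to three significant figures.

ρ = (dP/dz)/g = 1.09 psi/ft / 9.81 m/s² = 24656 Pa/m / 9.81 m/s² = 2513.4 kg/m³

2510 kg/m³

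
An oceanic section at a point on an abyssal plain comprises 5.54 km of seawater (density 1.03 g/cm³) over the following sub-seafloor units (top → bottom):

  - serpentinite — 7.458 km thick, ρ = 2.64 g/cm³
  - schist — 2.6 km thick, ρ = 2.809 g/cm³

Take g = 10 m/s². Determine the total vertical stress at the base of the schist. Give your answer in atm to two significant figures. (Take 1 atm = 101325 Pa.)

3200 atm

seawater: 1030 kg/m³ × 10 m/s² × 5540 m = 5.706×10^7 Pa = 563.2 atm
serpentinite: 2640 kg/m³ × 10 m/s² × 7458 m = 1.969×10^8 Pa = 1943 atm
schist: 2809 kg/m³ × 10 m/s² × 2600 m = 7.303×10^7 Pa = 720.8 atm
Total = 563.2 + 1943 + 720.8 = 3227.1 atm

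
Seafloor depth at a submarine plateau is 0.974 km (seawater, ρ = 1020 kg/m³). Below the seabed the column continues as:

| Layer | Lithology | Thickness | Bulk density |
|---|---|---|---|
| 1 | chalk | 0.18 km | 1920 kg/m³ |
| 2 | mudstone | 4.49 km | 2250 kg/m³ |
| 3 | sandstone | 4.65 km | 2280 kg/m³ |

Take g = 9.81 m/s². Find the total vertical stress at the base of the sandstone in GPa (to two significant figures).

seawater: 1020 kg/m³ × 9.81 m/s² × 974 m = 9.746×10^6 Pa = 9.746×10^-3 GPa
chalk: 1920 kg/m³ × 9.81 m/s² × 180 m = 3.390×10^6 Pa = 3.390×10^-3 GPa
mudstone: 2250 kg/m³ × 9.81 m/s² × 4490 m = 9.911×10^7 Pa = 0.09911 GPa
sandstone: 2280 kg/m³ × 9.81 m/s² × 4650 m = 1.040×10^8 Pa = 0.1040 GPa
Total = 9.746×10^-3 + 3.390×10^-3 + 0.09911 + 0.1040 = 0.21625 GPa

0.22 GPa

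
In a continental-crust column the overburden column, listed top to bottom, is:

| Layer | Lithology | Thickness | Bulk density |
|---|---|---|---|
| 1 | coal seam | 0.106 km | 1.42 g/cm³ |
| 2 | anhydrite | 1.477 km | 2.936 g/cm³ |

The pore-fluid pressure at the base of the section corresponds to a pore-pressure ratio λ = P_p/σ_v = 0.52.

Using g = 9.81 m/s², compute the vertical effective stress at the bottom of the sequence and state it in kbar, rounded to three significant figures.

0.211 kbar

Overburden (lithostatic) stress σ_v:
coal seam: 1420 kg/m³ × 9.81 m/s² × 106 m = 1.477×10^6 Pa = 1.477 MPa
anhydrite: 2936 kg/m³ × 9.81 m/s² × 1477 m = 4.254×10^7 Pa = 42.54 MPa
Total = 1.477 + 42.54 = 44.017 MPa
Pore pressure P_p = λ·σ_v = 0.52 × 44.02 MPa = 22.89 MPa
Effective stress σ' = σ_v − P_p = 44.02 − 22.89 = 21.128 MPa = 0.21128 kbar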